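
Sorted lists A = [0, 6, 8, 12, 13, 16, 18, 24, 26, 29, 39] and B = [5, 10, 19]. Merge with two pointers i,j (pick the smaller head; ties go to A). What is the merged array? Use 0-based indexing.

i=0 j=0: A[i]=0<=B[j]=5 take 0, i++
i=1 j=0: A[i]=6>B[j]=5 take 5, j++
i=1 j=1: A[i]=6<=B[j]=10 take 6, i++
i=2 j=1: A[i]=8<=B[j]=10 take 8, i++
i=3 j=1: A[i]=12>B[j]=10 take 10, j++
i=3 j=2: A[i]=12<=B[j]=19 take 12, i++
i=4 j=2: A[i]=13<=B[j]=19 take 13, i++
i=5 j=2: A[i]=16<=B[j]=19 take 16, i++
i=6 j=2: A[i]=18<=B[j]=19 take 18, i++
i=7 j=2: A[i]=24>B[j]=19 take 19, j++
i=7 j=3: B done, take A[i]=24, i++
i=8 j=3: B done, take A[i]=26, i++
i=9 j=3: B done, take A[i]=29, i++
i=10 j=3: B done, take A[i]=39, i++

[0, 5, 6, 8, 10, 12, 13, 16, 18, 19, 24, 26, 29, 39]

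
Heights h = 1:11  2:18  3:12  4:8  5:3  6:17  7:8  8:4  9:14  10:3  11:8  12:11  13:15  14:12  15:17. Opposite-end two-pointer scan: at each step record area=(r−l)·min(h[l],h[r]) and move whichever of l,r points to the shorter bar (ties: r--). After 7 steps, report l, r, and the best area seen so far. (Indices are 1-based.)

[1,15] min(11,17)*14=154 best=154 * → l++
[2,15] min(18,17)*13=221 best=221 * → r--
[2,14] min(18,12)*12=144 best=221 → r--
[2,13] min(18,15)*11=165 best=221 → r--
[2,12] min(18,11)*10=110 best=221 → r--
[2,11] min(18,8)*9=72 best=221 → r--
[2,10] min(18,3)*8=24 best=221 → r--

l=2, r=9, best area=221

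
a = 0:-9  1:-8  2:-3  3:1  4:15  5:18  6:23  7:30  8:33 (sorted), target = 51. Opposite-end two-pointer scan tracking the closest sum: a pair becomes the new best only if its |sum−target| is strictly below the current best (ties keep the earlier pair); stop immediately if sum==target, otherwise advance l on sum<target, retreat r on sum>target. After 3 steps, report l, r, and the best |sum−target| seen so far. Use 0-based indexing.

[0,8] -9+33=24 d=27 * → l++
[1,8] -8+33=25 d=26 * → l++
[2,8] -3+33=30 d=21 * → l++

l=3, r=8, best |Δ|=21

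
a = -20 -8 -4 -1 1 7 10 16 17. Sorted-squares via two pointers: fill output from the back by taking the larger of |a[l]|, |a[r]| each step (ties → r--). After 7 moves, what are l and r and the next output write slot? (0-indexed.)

l=3, r=4, next write slot=1

[0,8] |-20|>|17| out[8]=400 → l++
[1,8] |-8|<=|17| out[7]=289 → r--
[1,7] |-8|<=|16| out[6]=256 → r--
[1,6] |-8|<=|10| out[5]=100 → r--
[1,5] |-8|>|7| out[4]=64 → l++
[2,5] |-4|<=|7| out[3]=49 → r--
[2,4] |-4|>|1| out[2]=16 → l++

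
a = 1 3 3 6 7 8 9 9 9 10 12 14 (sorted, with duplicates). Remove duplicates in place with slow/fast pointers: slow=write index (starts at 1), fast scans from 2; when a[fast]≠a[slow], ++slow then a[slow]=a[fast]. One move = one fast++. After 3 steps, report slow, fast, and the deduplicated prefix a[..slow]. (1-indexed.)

(s=1,f=2) a[fast]=3≠a[slow]=1 write a[2]=3 → slow++,fast++
(s=2,f=3) a[fast]=3=a[slow] dup → fast++
(s=2,f=4) a[fast]=6≠a[slow]=3 write a[3]=6 → slow++,fast++

slow=3, fast=5, prefix=[1, 3, 6]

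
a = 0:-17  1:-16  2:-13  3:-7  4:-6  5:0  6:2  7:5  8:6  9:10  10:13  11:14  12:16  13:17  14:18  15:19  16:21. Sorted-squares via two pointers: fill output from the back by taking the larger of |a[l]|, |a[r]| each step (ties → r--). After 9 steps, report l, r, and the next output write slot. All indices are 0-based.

l=2, r=9, next write slot=7

[0,16] |-17|<=|21| out[16]=441 → r--
[0,15] |-17|<=|19| out[15]=361 → r--
[0,14] |-17|<=|18| out[14]=324 → r--
[0,13] |-17|<=|17| out[13]=289 → r--
[0,12] |-17|>|16| out[12]=289 → l++
[1,12] |-16|<=|16| out[11]=256 → r--
[1,11] |-16|>|14| out[10]=256 → l++
[2,11] |-13|<=|14| out[9]=196 → r--
[2,10] |-13|<=|13| out[8]=169 → r--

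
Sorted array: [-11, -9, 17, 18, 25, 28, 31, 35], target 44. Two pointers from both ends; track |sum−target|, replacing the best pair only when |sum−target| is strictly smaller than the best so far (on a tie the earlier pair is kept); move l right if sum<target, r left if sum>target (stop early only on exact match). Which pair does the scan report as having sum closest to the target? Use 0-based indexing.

[0,7] -11+35=24 d=20 * → l++
[1,7] -9+35=26 d=18 * → l++
[2,7] 17+35=52 d=8 * → r--
[2,6] 17+31=48 d=4 * → r--
[2,5] 17+28=45 d=1 * → r--
[2,4] 17+25=42 d=2 → l++
[3,4] 18+25=43 d=1 → l++

pair (17, 28) with sum 45 (|Δ|=1)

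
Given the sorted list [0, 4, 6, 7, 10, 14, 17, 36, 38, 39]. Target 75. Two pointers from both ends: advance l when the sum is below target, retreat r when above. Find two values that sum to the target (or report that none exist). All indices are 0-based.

(36, 39)

l=0 r=9: 0+39=39 <75, l++
l=1 r=9: 4+39=43 <75, l++
l=2 r=9: 6+39=45 <75, l++
l=3 r=9: 7+39=46 <75, l++
l=4 r=9: 10+39=49 <75, l++
l=5 r=9: 14+39=53 <75, l++
l=6 r=9: 17+39=56 <75, l++
l=7 r=9: 36+39=75, found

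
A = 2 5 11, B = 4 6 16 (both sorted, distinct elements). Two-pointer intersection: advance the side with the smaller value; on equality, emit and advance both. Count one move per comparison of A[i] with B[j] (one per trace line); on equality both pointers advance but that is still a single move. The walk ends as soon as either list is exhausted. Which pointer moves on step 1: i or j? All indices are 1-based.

i=1 j=1: 2<4, i++

i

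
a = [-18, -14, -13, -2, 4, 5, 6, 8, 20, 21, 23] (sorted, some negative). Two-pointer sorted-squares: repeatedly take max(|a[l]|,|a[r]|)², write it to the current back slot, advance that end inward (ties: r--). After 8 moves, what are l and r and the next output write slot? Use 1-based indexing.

l=1 r=11: |-18|<=|23| out[11]=529, r--
l=1 r=10: |-18|<=|21| out[10]=441, r--
l=1 r=9: |-18|<=|20| out[9]=400, r--
l=1 r=8: |-18|>|8| out[8]=324, l++
l=2 r=8: |-14|>|8| out[7]=196, l++
l=3 r=8: |-13|>|8| out[6]=169, l++
l=4 r=8: |-2|<=|8| out[5]=64, r--
l=4 r=7: |-2|<=|6| out[4]=36, r--

l=4, r=6, next write slot=3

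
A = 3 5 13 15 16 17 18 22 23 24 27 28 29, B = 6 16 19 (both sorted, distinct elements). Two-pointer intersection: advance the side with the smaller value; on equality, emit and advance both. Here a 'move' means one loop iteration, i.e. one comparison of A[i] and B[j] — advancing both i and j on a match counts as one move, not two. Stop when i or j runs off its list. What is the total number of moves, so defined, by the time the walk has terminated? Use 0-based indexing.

9 moves

[i=0,j=0] 3<6 → i++
[i=1,j=0] 5<6 → i++
[i=2,j=0] 13>6 → j++
[i=2,j=1] 13<16 → i++
[i=3,j=1] 15<16 → i++
[i=4,j=1] 16==16 emit → i++,j++
[i=5,j=2] 17<19 → i++
[i=6,j=2] 18<19 → i++
[i=7,j=2] 22>19 → j++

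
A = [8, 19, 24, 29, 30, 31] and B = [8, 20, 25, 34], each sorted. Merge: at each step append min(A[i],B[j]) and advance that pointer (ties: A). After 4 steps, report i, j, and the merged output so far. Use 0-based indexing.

i=0 j=0: A[i]=8<=B[j]=8 take 8, i++
i=1 j=0: A[i]=19>B[j]=8 take 8, j++
i=1 j=1: A[i]=19<=B[j]=20 take 19, i++
i=2 j=1: A[i]=24>B[j]=20 take 20, j++

i=2, j=2, merged so far=[8, 8, 19, 20]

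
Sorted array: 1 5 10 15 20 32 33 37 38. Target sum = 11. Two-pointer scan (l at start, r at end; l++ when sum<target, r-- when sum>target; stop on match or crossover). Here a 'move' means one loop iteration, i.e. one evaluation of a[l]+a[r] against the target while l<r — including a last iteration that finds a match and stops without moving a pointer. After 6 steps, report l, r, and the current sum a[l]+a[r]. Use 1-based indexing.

[1,9] 1+38=39 >11 → r--
[1,8] 1+37=38 >11 → r--
[1,7] 1+33=34 >11 → r--
[1,6] 1+32=33 >11 → r--
[1,5] 1+20=21 >11 → r--
[1,4] 1+15=16 >11 → r--

l=1, r=3, sum=11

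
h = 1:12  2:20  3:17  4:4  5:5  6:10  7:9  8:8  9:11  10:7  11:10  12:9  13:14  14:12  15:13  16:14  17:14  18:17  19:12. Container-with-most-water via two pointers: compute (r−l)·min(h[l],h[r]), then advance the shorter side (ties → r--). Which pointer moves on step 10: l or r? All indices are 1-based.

l=1 r=19: min(12,12)*18=216 best=216 *, r--
l=1 r=18: min(12,17)*17=204 best=216, l++
l=2 r=18: min(20,17)*16=272 best=272 *, r--
l=2 r=17: min(20,14)*15=210 best=272, r--
l=2 r=16: min(20,14)*14=196 best=272, r--
l=2 r=15: min(20,13)*13=169 best=272, r--
l=2 r=14: min(20,12)*12=144 best=272, r--
l=2 r=13: min(20,14)*11=154 best=272, r--
l=2 r=12: min(20,9)*10=90 best=272, r--
l=2 r=11: min(20,10)*9=90 best=272, r--

r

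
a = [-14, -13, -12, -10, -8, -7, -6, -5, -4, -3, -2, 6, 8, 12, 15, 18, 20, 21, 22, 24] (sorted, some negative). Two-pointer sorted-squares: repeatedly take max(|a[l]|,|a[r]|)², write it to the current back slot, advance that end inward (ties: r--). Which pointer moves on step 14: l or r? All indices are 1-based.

[1,20] |-14|<=|24| out[20]=576 → r--
[1,19] |-14|<=|22| out[19]=484 → r--
[1,18] |-14|<=|21| out[18]=441 → r--
[1,17] |-14|<=|20| out[17]=400 → r--
[1,16] |-14|<=|18| out[16]=324 → r--
[1,15] |-14|<=|15| out[15]=225 → r--
[1,14] |-14|>|12| out[14]=196 → l++
[2,14] |-13|>|12| out[13]=169 → l++
[3,14] |-12|<=|12| out[12]=144 → r--
[3,13] |-12|>|8| out[11]=144 → l++
[4,13] |-10|>|8| out[10]=100 → l++
[5,13] |-8|<=|8| out[9]=64 → r--
[5,12] |-8|>|6| out[8]=64 → l++
[6,12] |-7|>|6| out[7]=49 → l++

l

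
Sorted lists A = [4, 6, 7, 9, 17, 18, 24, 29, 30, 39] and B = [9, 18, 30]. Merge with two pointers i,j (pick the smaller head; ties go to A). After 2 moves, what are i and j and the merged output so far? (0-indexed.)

[i=0,j=0] A[i]=4<=B[j]=9 take 4 → i++
[i=1,j=0] A[i]=6<=B[j]=9 take 6 → i++

i=2, j=0, merged so far=[4, 6]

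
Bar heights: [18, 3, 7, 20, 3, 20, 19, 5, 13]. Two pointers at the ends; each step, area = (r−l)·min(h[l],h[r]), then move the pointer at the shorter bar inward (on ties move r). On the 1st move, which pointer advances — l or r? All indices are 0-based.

l=0 r=8: min(18,13)*8=104 best=104 *, r--

r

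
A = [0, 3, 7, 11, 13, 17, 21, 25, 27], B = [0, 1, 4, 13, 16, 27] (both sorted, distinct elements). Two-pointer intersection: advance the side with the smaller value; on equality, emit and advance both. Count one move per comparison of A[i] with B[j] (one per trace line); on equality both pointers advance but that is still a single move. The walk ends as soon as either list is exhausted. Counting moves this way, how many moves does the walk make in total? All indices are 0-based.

[i=0,j=0] 0==0 emit → i++,j++
[i=1,j=1] 3>1 → j++
[i=1,j=2] 3<4 → i++
[i=2,j=2] 7>4 → j++
[i=2,j=3] 7<13 → i++
[i=3,j=3] 11<13 → i++
[i=4,j=3] 13==13 emit → i++,j++
[i=5,j=4] 17>16 → j++
[i=5,j=5] 17<27 → i++
[i=6,j=5] 21<27 → i++
[i=7,j=5] 25<27 → i++
[i=8,j=5] 27==27 emit → i++,j++

12 moves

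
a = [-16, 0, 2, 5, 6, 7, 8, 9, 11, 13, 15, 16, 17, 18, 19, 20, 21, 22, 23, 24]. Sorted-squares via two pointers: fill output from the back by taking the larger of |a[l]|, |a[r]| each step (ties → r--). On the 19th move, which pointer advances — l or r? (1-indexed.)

[1,20] |-16|<=|24| out[20]=576 → r--
[1,19] |-16|<=|23| out[19]=529 → r--
[1,18] |-16|<=|22| out[18]=484 → r--
[1,17] |-16|<=|21| out[17]=441 → r--
[1,16] |-16|<=|20| out[16]=400 → r--
[1,15] |-16|<=|19| out[15]=361 → r--
[1,14] |-16|<=|18| out[14]=324 → r--
[1,13] |-16|<=|17| out[13]=289 → r--
[1,12] |-16|<=|16| out[12]=256 → r--
[1,11] |-16|>|15| out[11]=256 → l++
[2,11] |0|<=|15| out[10]=225 → r--
[2,10] |0|<=|13| out[9]=169 → r--
[2,9] |0|<=|11| out[8]=121 → r--
[2,8] |0|<=|9| out[7]=81 → r--
[2,7] |0|<=|8| out[6]=64 → r--
[2,6] |0|<=|7| out[5]=49 → r--
[2,5] |0|<=|6| out[4]=36 → r--
[2,4] |0|<=|5| out[3]=25 → r--
[2,3] |0|<=|2| out[2]=4 → r--

r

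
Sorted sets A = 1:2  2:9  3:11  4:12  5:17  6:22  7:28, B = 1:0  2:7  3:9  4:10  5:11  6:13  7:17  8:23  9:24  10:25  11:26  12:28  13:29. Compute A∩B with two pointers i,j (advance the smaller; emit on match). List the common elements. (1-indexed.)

i=1 j=1: 2>0, j++
i=1 j=2: 2<7, i++
i=2 j=2: 9>7, j++
i=2 j=3: 9==9 emit, i++,j++
i=3 j=4: 11>10, j++
i=3 j=5: 11==11 emit, i++,j++
i=4 j=6: 12<13, i++
i=5 j=6: 17>13, j++
i=5 j=7: 17==17 emit, i++,j++
i=6 j=8: 22<23, i++
i=7 j=8: 28>23, j++
i=7 j=9: 28>24, j++
i=7 j=10: 28>25, j++
i=7 j=11: 28>26, j++
i=7 j=12: 28==28 emit, i++,j++

intersection = [9, 11, 17, 28]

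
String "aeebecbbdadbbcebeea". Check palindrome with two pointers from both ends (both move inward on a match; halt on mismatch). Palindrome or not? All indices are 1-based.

palindrome

l=1 r=19: 'a'=='a', l++,r--
l=2 r=18: 'e'=='e', l++,r--
l=3 r=17: 'e'=='e', l++,r--
l=4 r=16: 'b'=='b', l++,r--
l=5 r=15: 'e'=='e', l++,r--
l=6 r=14: 'c'=='c', l++,r--
l=7 r=13: 'b'=='b', l++,r--
l=8 r=12: 'b'=='b', l++,r--
l=9 r=11: 'd'=='d', l++,r--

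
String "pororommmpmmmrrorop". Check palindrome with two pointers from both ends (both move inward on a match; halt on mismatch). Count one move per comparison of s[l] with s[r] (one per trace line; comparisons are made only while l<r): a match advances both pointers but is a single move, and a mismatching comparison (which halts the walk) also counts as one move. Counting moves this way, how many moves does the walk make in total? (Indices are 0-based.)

6 moves

[0,18] 'p'=='p' → l++,r--
[1,17] 'o'=='o' → l++,r--
[2,16] 'r'=='r' → l++,r--
[3,15] 'o'=='o' → l++,r--
[4,14] 'r'=='r' → l++,r--
[5,13] 'o'!='r' → stop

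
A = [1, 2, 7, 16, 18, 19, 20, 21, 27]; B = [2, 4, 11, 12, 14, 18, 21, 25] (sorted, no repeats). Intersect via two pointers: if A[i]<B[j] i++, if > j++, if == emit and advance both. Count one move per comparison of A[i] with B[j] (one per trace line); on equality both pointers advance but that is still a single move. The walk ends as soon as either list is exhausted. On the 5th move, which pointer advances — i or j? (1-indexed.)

j

i=1 j=1: 1<2, i++
i=2 j=1: 2==2 emit, i++,j++
i=3 j=2: 7>4, j++
i=3 j=3: 7<11, i++
i=4 j=3: 16>11, j++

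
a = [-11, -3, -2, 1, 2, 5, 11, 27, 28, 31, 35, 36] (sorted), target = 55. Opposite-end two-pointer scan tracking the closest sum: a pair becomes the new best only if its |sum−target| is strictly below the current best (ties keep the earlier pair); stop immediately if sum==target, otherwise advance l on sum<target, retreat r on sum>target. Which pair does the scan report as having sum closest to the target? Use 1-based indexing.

pair (27, 28) with sum 55 (|Δ|=0)

l=1 r=12: -11+36=25 d=30 *, l++
l=2 r=12: -3+36=33 d=22 *, l++
l=3 r=12: -2+36=34 d=21 *, l++
l=4 r=12: 1+36=37 d=18 *, l++
l=5 r=12: 2+36=38 d=17 *, l++
l=6 r=12: 5+36=41 d=14 *, l++
l=7 r=12: 11+36=47 d=8 *, l++
l=8 r=12: 27+36=63 d=8, r--
l=8 r=11: 27+35=62 d=7 *, r--
l=8 r=10: 27+31=58 d=3 *, r--
l=8 r=9: 27+28=55 d=0 *, stop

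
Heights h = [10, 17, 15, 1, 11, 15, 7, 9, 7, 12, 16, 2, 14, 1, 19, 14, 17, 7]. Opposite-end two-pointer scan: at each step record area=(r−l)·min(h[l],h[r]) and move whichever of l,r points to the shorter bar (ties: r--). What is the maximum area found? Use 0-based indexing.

max area = 255

[0,17] min(10,7)*17=119 best=119 * → r--
[0,16] min(10,17)*16=160 best=160 * → l++
[1,16] min(17,17)*15=255 best=255 * → r--
[1,15] min(17,14)*14=196 best=255 → r--
[1,14] min(17,19)*13=221 best=255 → l++
[2,14] min(15,19)*12=180 best=255 → l++
[3,14] min(1,19)*11=11 best=255 → l++
[4,14] min(11,19)*10=110 best=255 → l++
[5,14] min(15,19)*9=135 best=255 → l++
[6,14] min(7,19)*8=56 best=255 → l++
[7,14] min(9,19)*7=63 best=255 → l++
[8,14] min(7,19)*6=42 best=255 → l++
[9,14] min(12,19)*5=60 best=255 → l++
[10,14] min(16,19)*4=64 best=255 → l++
[11,14] min(2,19)*3=6 best=255 → l++
[12,14] min(14,19)*2=28 best=255 → l++
[13,14] min(1,19)*1=1 best=255 → l++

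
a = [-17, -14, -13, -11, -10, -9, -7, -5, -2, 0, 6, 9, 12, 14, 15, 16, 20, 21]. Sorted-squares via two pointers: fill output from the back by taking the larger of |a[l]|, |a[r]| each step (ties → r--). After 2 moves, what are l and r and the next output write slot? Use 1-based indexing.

[1,18] |-17|<=|21| out[18]=441 → r--
[1,17] |-17|<=|20| out[17]=400 → r--

l=1, r=16, next write slot=16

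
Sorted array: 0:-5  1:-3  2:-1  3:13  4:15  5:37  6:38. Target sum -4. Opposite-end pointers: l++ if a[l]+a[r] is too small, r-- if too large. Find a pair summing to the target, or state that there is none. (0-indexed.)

[0,6] -5+38=33 >-4 → r--
[0,5] -5+37=32 >-4 → r--
[0,4] -5+15=10 >-4 → r--
[0,3] -5+13=8 >-4 → r--
[0,2] -5+-1=-6 <-4 → l++
[1,2] -3+-1=-4 → found

(-3, -1)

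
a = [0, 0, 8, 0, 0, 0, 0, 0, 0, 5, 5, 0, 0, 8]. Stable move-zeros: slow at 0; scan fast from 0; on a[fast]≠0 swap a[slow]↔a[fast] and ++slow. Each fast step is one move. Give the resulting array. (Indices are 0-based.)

[8, 5, 5, 8, 0, 0, 0, 0, 0, 0, 0, 0, 0, 0]

slow=0 fast=0: a[fast]=0, fast++
slow=0 fast=1: a[fast]=0, fast++
slow=0 fast=2: a[fast]=8≠0 swap→a[0]=8, slow++,fast++
slow=1 fast=3: a[fast]=0, fast++
slow=1 fast=4: a[fast]=0, fast++
slow=1 fast=5: a[fast]=0, fast++
slow=1 fast=6: a[fast]=0, fast++
slow=1 fast=7: a[fast]=0, fast++
slow=1 fast=8: a[fast]=0, fast++
slow=1 fast=9: a[fast]=5≠0 swap→a[1]=5, slow++,fast++
slow=2 fast=10: a[fast]=5≠0 swap→a[2]=5, slow++,fast++
slow=3 fast=11: a[fast]=0, fast++
slow=3 fast=12: a[fast]=0, fast++
slow=3 fast=13: a[fast]=8≠0 swap→a[3]=8, slow++,fast++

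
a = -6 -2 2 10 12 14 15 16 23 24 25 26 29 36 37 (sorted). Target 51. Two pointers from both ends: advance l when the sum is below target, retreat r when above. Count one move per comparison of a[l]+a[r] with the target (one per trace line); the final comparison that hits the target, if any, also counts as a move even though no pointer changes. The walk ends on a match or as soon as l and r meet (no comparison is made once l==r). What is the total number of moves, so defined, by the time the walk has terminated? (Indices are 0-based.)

l=0 r=14: -6+37=31 <51, l++
l=1 r=14: -2+37=35 <51, l++
l=2 r=14: 2+37=39 <51, l++
l=3 r=14: 10+37=47 <51, l++
l=4 r=14: 12+37=49 <51, l++
l=5 r=14: 14+37=51, found

6 moves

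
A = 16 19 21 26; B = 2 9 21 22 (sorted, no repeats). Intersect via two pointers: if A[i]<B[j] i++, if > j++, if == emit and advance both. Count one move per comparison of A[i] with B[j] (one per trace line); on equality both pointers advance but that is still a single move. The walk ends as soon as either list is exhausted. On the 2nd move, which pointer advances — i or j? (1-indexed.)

j

i=1 j=1: 16>2, j++
i=1 j=2: 16>9, j++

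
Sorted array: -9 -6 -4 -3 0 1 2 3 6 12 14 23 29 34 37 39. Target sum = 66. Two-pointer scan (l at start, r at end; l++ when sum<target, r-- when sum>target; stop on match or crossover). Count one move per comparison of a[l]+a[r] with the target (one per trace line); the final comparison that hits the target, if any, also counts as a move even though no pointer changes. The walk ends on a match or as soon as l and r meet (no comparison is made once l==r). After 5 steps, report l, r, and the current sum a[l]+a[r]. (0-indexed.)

[0,15] -9+39=30 <66 → l++
[1,15] -6+39=33 <66 → l++
[2,15] -4+39=35 <66 → l++
[3,15] -3+39=36 <66 → l++
[4,15] 0+39=39 <66 → l++

l=5, r=15, sum=40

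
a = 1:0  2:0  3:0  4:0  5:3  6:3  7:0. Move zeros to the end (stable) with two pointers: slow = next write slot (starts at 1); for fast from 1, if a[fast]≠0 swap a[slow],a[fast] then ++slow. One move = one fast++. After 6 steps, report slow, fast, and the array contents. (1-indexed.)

slow=3, fast=7, a=[3, 3, 0, 0, 0, 0, 0]

(s=1,f=1) a[fast]=0 → fast++
(s=1,f=2) a[fast]=0 → fast++
(s=1,f=3) a[fast]=0 → fast++
(s=1,f=4) a[fast]=0 → fast++
(s=1,f=5) a[fast]=3≠0 swap→a[1]=3 → slow++,fast++
(s=2,f=6) a[fast]=3≠0 swap→a[2]=3 → slow++,fast++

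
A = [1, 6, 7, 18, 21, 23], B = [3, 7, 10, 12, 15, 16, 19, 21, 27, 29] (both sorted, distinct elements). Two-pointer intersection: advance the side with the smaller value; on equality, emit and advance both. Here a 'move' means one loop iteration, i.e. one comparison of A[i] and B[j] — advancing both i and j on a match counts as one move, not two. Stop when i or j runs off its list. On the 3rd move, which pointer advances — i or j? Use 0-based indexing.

[i=0,j=0] 1<3 → i++
[i=1,j=0] 6>3 → j++
[i=1,j=1] 6<7 → i++

i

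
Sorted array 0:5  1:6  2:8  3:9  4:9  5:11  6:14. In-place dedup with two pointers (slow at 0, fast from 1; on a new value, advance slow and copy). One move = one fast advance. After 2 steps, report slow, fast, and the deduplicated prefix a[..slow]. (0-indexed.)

(s=0,f=1) a[fast]=6≠a[slow]=5 write a[1]=6 → slow++,fast++
(s=1,f=2) a[fast]=8≠a[slow]=6 write a[2]=8 → slow++,fast++

slow=2, fast=3, prefix=[5, 6, 8]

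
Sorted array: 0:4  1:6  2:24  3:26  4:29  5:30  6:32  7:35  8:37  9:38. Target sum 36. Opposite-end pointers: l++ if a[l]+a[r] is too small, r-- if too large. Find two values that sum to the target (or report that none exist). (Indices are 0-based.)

(4, 32)

l=0 r=9: 4+38=42 >36, r--
l=0 r=8: 4+37=41 >36, r--
l=0 r=7: 4+35=39 >36, r--
l=0 r=6: 4+32=36, found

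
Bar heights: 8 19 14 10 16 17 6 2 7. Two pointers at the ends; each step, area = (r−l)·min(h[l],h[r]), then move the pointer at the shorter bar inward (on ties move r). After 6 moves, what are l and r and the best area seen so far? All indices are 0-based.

l=0 r=8: min(8,7)*8=56 best=56 *, r--
l=0 r=7: min(8,2)*7=14 best=56, r--
l=0 r=6: min(8,6)*6=36 best=56, r--
l=0 r=5: min(8,17)*5=40 best=56, l++
l=1 r=5: min(19,17)*4=68 best=68 *, r--
l=1 r=4: min(19,16)*3=48 best=68, r--

l=1, r=3, best area=68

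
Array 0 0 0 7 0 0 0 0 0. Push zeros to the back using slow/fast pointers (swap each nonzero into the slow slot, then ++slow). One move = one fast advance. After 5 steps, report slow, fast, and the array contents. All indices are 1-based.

slow=1 fast=1: a[fast]=0, fast++
slow=1 fast=2: a[fast]=0, fast++
slow=1 fast=3: a[fast]=0, fast++
slow=1 fast=4: a[fast]=7≠0 swap→a[1]=7, slow++,fast++
slow=2 fast=5: a[fast]=0, fast++

slow=2, fast=6, a=[7, 0, 0, 0, 0, 0, 0, 0, 0]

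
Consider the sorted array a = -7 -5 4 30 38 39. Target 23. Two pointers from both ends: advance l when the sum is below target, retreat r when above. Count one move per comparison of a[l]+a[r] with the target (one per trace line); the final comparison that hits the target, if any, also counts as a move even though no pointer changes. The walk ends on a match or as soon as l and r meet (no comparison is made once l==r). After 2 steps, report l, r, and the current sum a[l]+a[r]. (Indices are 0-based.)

[0,5] -7+39=32 >23 → r--
[0,4] -7+38=31 >23 → r--

l=0, r=3, sum=23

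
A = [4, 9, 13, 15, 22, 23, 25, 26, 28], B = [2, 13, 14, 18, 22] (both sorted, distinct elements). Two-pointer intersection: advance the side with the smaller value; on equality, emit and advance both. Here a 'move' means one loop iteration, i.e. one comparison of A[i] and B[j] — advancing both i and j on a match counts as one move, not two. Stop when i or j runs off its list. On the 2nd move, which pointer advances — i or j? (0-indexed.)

[i=0,j=0] 4>2 → j++
[i=0,j=1] 4<13 → i++

i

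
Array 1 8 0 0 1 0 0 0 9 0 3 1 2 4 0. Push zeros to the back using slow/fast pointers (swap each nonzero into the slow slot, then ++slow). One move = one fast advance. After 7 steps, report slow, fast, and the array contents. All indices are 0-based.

slow=3, fast=7, a=[1, 8, 1, 0, 0, 0, 0, 0, 9, 0, 3, 1, 2, 4, 0]

(s=0,f=0) a[fast]=1≠0 swap→a[0]=1 → slow++,fast++
(s=1,f=1) a[fast]=8≠0 swap→a[1]=8 → slow++,fast++
(s=2,f=2) a[fast]=0 → fast++
(s=2,f=3) a[fast]=0 → fast++
(s=2,f=4) a[fast]=1≠0 swap→a[2]=1 → slow++,fast++
(s=3,f=5) a[fast]=0 → fast++
(s=3,f=6) a[fast]=0 → fast++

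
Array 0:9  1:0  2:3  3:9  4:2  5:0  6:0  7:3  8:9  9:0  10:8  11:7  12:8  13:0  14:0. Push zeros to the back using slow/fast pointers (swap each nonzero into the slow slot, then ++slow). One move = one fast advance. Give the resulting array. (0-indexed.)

(s=0,f=0) a[fast]=9≠0 swap→a[0]=9 → slow++,fast++
(s=1,f=1) a[fast]=0 → fast++
(s=1,f=2) a[fast]=3≠0 swap→a[1]=3 → slow++,fast++
(s=2,f=3) a[fast]=9≠0 swap→a[2]=9 → slow++,fast++
(s=3,f=4) a[fast]=2≠0 swap→a[3]=2 → slow++,fast++
(s=4,f=5) a[fast]=0 → fast++
(s=4,f=6) a[fast]=0 → fast++
(s=4,f=7) a[fast]=3≠0 swap→a[4]=3 → slow++,fast++
(s=5,f=8) a[fast]=9≠0 swap→a[5]=9 → slow++,fast++
(s=6,f=9) a[fast]=0 → fast++
(s=6,f=10) a[fast]=8≠0 swap→a[6]=8 → slow++,fast++
(s=7,f=11) a[fast]=7≠0 swap→a[7]=7 → slow++,fast++
(s=8,f=12) a[fast]=8≠0 swap→a[8]=8 → slow++,fast++
(s=9,f=13) a[fast]=0 → fast++
(s=9,f=14) a[fast]=0 → fast++

[9, 3, 9, 2, 3, 9, 8, 7, 8, 0, 0, 0, 0, 0, 0]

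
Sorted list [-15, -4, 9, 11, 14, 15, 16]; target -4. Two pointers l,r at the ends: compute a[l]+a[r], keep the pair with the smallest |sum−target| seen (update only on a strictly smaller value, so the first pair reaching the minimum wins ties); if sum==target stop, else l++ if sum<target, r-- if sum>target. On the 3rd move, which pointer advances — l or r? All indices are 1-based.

r

[1,7] -15+16=1 d=5 * → r--
[1,6] -15+15=0 d=4 * → r--
[1,5] -15+14=-1 d=3 * → r--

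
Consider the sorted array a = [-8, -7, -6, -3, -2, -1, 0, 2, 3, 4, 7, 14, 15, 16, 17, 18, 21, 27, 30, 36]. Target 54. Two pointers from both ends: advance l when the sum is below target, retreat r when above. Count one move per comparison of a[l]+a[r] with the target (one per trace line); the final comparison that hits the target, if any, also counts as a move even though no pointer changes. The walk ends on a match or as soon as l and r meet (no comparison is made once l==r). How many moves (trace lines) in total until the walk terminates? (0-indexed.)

16 moves

[0,19] -8+36=28 <54 → l++
[1,19] -7+36=29 <54 → l++
[2,19] -6+36=30 <54 → l++
[3,19] -3+36=33 <54 → l++
[4,19] -2+36=34 <54 → l++
[5,19] -1+36=35 <54 → l++
[6,19] 0+36=36 <54 → l++
[7,19] 2+36=38 <54 → l++
[8,19] 3+36=39 <54 → l++
[9,19] 4+36=40 <54 → l++
[10,19] 7+36=43 <54 → l++
[11,19] 14+36=50 <54 → l++
[12,19] 15+36=51 <54 → l++
[13,19] 16+36=52 <54 → l++
[14,19] 17+36=53 <54 → l++
[15,19] 18+36=54 → found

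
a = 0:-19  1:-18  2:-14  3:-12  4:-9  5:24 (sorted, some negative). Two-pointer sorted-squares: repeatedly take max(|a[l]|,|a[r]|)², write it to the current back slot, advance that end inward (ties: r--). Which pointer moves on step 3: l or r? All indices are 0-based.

[0,5] |-19|<=|24| out[5]=576 → r--
[0,4] |-19|>|-9| out[4]=361 → l++
[1,4] |-18|>|-9| out[3]=324 → l++

l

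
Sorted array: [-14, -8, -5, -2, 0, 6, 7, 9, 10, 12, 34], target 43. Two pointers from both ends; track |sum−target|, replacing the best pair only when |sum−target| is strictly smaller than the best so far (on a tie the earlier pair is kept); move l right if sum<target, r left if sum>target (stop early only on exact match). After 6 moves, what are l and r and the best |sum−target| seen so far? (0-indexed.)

[0,10] -14+34=20 d=23 * → l++
[1,10] -8+34=26 d=17 * → l++
[2,10] -5+34=29 d=14 * → l++
[3,10] -2+34=32 d=11 * → l++
[4,10] 0+34=34 d=9 * → l++
[5,10] 6+34=40 d=3 * → l++

l=6, r=10, best |Δ|=3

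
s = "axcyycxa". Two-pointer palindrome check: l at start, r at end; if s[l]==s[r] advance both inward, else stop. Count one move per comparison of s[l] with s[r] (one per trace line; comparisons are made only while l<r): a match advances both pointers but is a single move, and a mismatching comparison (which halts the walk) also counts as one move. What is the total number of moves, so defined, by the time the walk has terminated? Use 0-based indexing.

[0,7] 'a'=='a' → l++,r--
[1,6] 'x'=='x' → l++,r--
[2,5] 'c'=='c' → l++,r--
[3,4] 'y'=='y' → l++,r--

4 moves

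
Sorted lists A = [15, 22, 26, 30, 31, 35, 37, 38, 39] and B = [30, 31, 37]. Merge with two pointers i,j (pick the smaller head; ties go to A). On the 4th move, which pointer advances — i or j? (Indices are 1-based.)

i=1 j=1: A[i]=15<=B[j]=30 take 15, i++
i=2 j=1: A[i]=22<=B[j]=30 take 22, i++
i=3 j=1: A[i]=26<=B[j]=30 take 26, i++
i=4 j=1: A[i]=30<=B[j]=30 take 30, i++

i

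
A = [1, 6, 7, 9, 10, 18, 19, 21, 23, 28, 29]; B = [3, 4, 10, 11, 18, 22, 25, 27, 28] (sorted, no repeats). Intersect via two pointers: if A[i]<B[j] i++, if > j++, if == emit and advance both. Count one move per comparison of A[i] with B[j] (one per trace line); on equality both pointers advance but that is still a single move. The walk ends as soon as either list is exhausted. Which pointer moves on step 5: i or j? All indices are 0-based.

i

i=0 j=0: 1<3, i++
i=1 j=0: 6>3, j++
i=1 j=1: 6>4, j++
i=1 j=2: 6<10, i++
i=2 j=2: 7<10, i++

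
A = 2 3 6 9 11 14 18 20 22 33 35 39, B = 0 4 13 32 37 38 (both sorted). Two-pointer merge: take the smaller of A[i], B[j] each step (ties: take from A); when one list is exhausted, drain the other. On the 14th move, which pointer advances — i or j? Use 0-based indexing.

i

i=0 j=0: A[i]=2>B[j]=0 take 0, j++
i=0 j=1: A[i]=2<=B[j]=4 take 2, i++
i=1 j=1: A[i]=3<=B[j]=4 take 3, i++
i=2 j=1: A[i]=6>B[j]=4 take 4, j++
i=2 j=2: A[i]=6<=B[j]=13 take 6, i++
i=3 j=2: A[i]=9<=B[j]=13 take 9, i++
i=4 j=2: A[i]=11<=B[j]=13 take 11, i++
i=5 j=2: A[i]=14>B[j]=13 take 13, j++
i=5 j=3: A[i]=14<=B[j]=32 take 14, i++
i=6 j=3: A[i]=18<=B[j]=32 take 18, i++
i=7 j=3: A[i]=20<=B[j]=32 take 20, i++
i=8 j=3: A[i]=22<=B[j]=32 take 22, i++
i=9 j=3: A[i]=33>B[j]=32 take 32, j++
i=9 j=4: A[i]=33<=B[j]=37 take 33, i++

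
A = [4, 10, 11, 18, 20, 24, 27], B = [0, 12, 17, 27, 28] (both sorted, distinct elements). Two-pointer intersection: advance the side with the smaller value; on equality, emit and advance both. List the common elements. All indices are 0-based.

intersection = [27]

[i=0,j=0] 4>0 → j++
[i=0,j=1] 4<12 → i++
[i=1,j=1] 10<12 → i++
[i=2,j=1] 11<12 → i++
[i=3,j=1] 18>12 → j++
[i=3,j=2] 18>17 → j++
[i=3,j=3] 18<27 → i++
[i=4,j=3] 20<27 → i++
[i=5,j=3] 24<27 → i++
[i=6,j=3] 27==27 emit → i++,j++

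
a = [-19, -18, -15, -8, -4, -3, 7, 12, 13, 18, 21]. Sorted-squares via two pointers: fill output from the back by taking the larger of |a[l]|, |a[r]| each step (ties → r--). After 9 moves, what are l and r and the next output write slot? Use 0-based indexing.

[0,10] |-19|<=|21| out[10]=441 → r--
[0,9] |-19|>|18| out[9]=361 → l++
[1,9] |-18|<=|18| out[8]=324 → r--
[1,8] |-18|>|13| out[7]=324 → l++
[2,8] |-15|>|13| out[6]=225 → l++
[3,8] |-8|<=|13| out[5]=169 → r--
[3,7] |-8|<=|12| out[4]=144 → r--
[3,6] |-8|>|7| out[3]=64 → l++
[4,6] |-4|<=|7| out[2]=49 → r--

l=4, r=5, next write slot=1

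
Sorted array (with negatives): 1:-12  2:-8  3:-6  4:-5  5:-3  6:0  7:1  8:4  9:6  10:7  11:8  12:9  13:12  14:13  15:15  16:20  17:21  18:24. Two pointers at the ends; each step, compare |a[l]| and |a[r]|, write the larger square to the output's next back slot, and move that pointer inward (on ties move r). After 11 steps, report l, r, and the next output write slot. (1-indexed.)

l=1 r=18: |-12|<=|24| out[18]=576, r--
l=1 r=17: |-12|<=|21| out[17]=441, r--
l=1 r=16: |-12|<=|20| out[16]=400, r--
l=1 r=15: |-12|<=|15| out[15]=225, r--
l=1 r=14: |-12|<=|13| out[14]=169, r--
l=1 r=13: |-12|<=|12| out[13]=144, r--
l=1 r=12: |-12|>|9| out[12]=144, l++
l=2 r=12: |-8|<=|9| out[11]=81, r--
l=2 r=11: |-8|<=|8| out[10]=64, r--
l=2 r=10: |-8|>|7| out[9]=64, l++
l=3 r=10: |-6|<=|7| out[8]=49, r--

l=3, r=9, next write slot=7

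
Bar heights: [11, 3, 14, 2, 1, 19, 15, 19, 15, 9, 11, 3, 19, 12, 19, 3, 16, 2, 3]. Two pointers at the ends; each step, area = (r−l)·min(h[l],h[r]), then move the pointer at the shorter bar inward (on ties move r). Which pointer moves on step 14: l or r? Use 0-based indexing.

r

l=0 r=18: min(11,3)*18=54 best=54 *, r--
l=0 r=17: min(11,2)*17=34 best=54, r--
l=0 r=16: min(11,16)*16=176 best=176 *, l++
l=1 r=16: min(3,16)*15=45 best=176, l++
l=2 r=16: min(14,16)*14=196 best=196 *, l++
l=3 r=16: min(2,16)*13=26 best=196, l++
l=4 r=16: min(1,16)*12=12 best=196, l++
l=5 r=16: min(19,16)*11=176 best=196, r--
l=5 r=15: min(19,3)*10=30 best=196, r--
l=5 r=14: min(19,19)*9=171 best=196, r--
l=5 r=13: min(19,12)*8=96 best=196, r--
l=5 r=12: min(19,19)*7=133 best=196, r--
l=5 r=11: min(19,3)*6=18 best=196, r--
l=5 r=10: min(19,11)*5=55 best=196, r--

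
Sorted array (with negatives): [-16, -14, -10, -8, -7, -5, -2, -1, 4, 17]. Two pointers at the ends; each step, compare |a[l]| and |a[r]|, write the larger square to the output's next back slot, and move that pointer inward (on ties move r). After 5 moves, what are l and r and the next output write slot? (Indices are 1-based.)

l=5, r=9, next write slot=5

l=1 r=10: |-16|<=|17| out[10]=289, r--
l=1 r=9: |-16|>|4| out[9]=256, l++
l=2 r=9: |-14|>|4| out[8]=196, l++
l=3 r=9: |-10|>|4| out[7]=100, l++
l=4 r=9: |-8|>|4| out[6]=64, l++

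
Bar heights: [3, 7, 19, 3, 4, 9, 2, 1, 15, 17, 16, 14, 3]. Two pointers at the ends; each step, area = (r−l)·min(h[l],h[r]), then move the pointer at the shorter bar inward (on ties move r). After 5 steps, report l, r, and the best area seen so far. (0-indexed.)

[0,12] min(3,3)*12=36 best=36 * → r--
[0,11] min(3,14)*11=33 best=36 → l++
[1,11] min(7,14)*10=70 best=70 * → l++
[2,11] min(19,14)*9=126 best=126 * → r--
[2,10] min(19,16)*8=128 best=128 * → r--

l=2, r=9, best area=128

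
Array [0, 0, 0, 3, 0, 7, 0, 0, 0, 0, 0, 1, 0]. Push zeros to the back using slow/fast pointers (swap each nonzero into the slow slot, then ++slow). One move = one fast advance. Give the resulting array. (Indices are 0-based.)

[3, 7, 1, 0, 0, 0, 0, 0, 0, 0, 0, 0, 0]

slow=0 fast=0: a[fast]=0, fast++
slow=0 fast=1: a[fast]=0, fast++
slow=0 fast=2: a[fast]=0, fast++
slow=0 fast=3: a[fast]=3≠0 swap→a[0]=3, slow++,fast++
slow=1 fast=4: a[fast]=0, fast++
slow=1 fast=5: a[fast]=7≠0 swap→a[1]=7, slow++,fast++
slow=2 fast=6: a[fast]=0, fast++
slow=2 fast=7: a[fast]=0, fast++
slow=2 fast=8: a[fast]=0, fast++
slow=2 fast=9: a[fast]=0, fast++
slow=2 fast=10: a[fast]=0, fast++
slow=2 fast=11: a[fast]=1≠0 swap→a[2]=1, slow++,fast++
slow=3 fast=12: a[fast]=0, fast++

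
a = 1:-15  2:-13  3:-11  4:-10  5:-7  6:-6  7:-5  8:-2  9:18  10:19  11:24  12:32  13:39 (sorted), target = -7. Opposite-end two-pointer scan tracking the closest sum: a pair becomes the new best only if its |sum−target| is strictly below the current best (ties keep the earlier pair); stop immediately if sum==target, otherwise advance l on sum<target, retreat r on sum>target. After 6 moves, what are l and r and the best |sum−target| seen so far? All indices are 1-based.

[1,13] -15+39=24 d=31 * → r--
[1,12] -15+32=17 d=24 * → r--
[1,11] -15+24=9 d=16 * → r--
[1,10] -15+19=4 d=11 * → r--
[1,9] -15+18=3 d=10 * → r--
[1,8] -15+-2=-17 d=10 → l++

l=2, r=8, best |Δ|=10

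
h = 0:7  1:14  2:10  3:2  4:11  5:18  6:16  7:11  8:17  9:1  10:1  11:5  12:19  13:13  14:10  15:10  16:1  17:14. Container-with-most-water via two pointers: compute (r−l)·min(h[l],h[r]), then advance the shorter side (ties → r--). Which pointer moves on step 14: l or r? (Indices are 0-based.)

[0,17] min(7,14)*17=119 best=119 * → l++
[1,17] min(14,14)*16=224 best=224 * → r--
[1,16] min(14,1)*15=15 best=224 → r--
[1,15] min(14,10)*14=140 best=224 → r--
[1,14] min(14,10)*13=130 best=224 → r--
[1,13] min(14,13)*12=156 best=224 → r--
[1,12] min(14,19)*11=154 best=224 → l++
[2,12] min(10,19)*10=100 best=224 → l++
[3,12] min(2,19)*9=18 best=224 → l++
[4,12] min(11,19)*8=88 best=224 → l++
[5,12] min(18,19)*7=126 best=224 → l++
[6,12] min(16,19)*6=96 best=224 → l++
[7,12] min(11,19)*5=55 best=224 → l++
[8,12] min(17,19)*4=68 best=224 → l++

l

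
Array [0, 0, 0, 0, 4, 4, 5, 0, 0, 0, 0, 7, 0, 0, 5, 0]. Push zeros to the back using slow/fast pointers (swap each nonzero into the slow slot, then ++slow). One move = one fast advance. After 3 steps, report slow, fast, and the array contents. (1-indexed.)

(s=1,f=1) a[fast]=0 → fast++
(s=1,f=2) a[fast]=0 → fast++
(s=1,f=3) a[fast]=0 → fast++

slow=1, fast=4, a=[0, 0, 0, 0, 4, 4, 5, 0, 0, 0, 0, 7, 0, 0, 5, 0]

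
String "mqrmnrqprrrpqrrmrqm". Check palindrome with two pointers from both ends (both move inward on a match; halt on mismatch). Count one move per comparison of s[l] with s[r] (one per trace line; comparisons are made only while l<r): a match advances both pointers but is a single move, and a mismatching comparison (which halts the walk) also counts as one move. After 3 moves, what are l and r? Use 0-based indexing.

l=3, r=15

[0,18] 'm'=='m' → l++,r--
[1,17] 'q'=='q' → l++,r--
[2,16] 'r'=='r' → l++,r--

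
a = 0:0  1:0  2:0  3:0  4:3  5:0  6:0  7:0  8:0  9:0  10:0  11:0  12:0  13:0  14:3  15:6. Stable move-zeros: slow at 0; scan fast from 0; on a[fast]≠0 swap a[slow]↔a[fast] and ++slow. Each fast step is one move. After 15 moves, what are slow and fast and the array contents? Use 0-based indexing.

(s=0,f=0) a[fast]=0 → fast++
(s=0,f=1) a[fast]=0 → fast++
(s=0,f=2) a[fast]=0 → fast++
(s=0,f=3) a[fast]=0 → fast++
(s=0,f=4) a[fast]=3≠0 swap→a[0]=3 → slow++,fast++
(s=1,f=5) a[fast]=0 → fast++
(s=1,f=6) a[fast]=0 → fast++
(s=1,f=7) a[fast]=0 → fast++
(s=1,f=8) a[fast]=0 → fast++
(s=1,f=9) a[fast]=0 → fast++
(s=1,f=10) a[fast]=0 → fast++
(s=1,f=11) a[fast]=0 → fast++
(s=1,f=12) a[fast]=0 → fast++
(s=1,f=13) a[fast]=0 → fast++
(s=1,f=14) a[fast]=3≠0 swap→a[1]=3 → slow++,fast++

slow=2, fast=15, a=[3, 3, 0, 0, 0, 0, 0, 0, 0, 0, 0, 0, 0, 0, 0, 6]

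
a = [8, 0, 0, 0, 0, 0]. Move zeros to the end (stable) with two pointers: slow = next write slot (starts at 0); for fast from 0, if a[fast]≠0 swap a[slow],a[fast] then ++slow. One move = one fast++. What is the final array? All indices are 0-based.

(s=0,f=0) a[fast]=8≠0 swap→a[0]=8 → slow++,fast++
(s=1,f=1) a[fast]=0 → fast++
(s=1,f=2) a[fast]=0 → fast++
(s=1,f=3) a[fast]=0 → fast++
(s=1,f=4) a[fast]=0 → fast++
(s=1,f=5) a[fast]=0 → fast++

[8, 0, 0, 0, 0, 0]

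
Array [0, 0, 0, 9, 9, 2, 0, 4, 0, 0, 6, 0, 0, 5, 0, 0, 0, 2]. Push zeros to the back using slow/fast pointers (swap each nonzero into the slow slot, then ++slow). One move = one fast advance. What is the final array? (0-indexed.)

(s=0,f=0) a[fast]=0 → fast++
(s=0,f=1) a[fast]=0 → fast++
(s=0,f=2) a[fast]=0 → fast++
(s=0,f=3) a[fast]=9≠0 swap→a[0]=9 → slow++,fast++
(s=1,f=4) a[fast]=9≠0 swap→a[1]=9 → slow++,fast++
(s=2,f=5) a[fast]=2≠0 swap→a[2]=2 → slow++,fast++
(s=3,f=6) a[fast]=0 → fast++
(s=3,f=7) a[fast]=4≠0 swap→a[3]=4 → slow++,fast++
(s=4,f=8) a[fast]=0 → fast++
(s=4,f=9) a[fast]=0 → fast++
(s=4,f=10) a[fast]=6≠0 swap→a[4]=6 → slow++,fast++
(s=5,f=11) a[fast]=0 → fast++
(s=5,f=12) a[fast]=0 → fast++
(s=5,f=13) a[fast]=5≠0 swap→a[5]=5 → slow++,fast++
(s=6,f=14) a[fast]=0 → fast++
(s=6,f=15) a[fast]=0 → fast++
(s=6,f=16) a[fast]=0 → fast++
(s=6,f=17) a[fast]=2≠0 swap→a[6]=2 → slow++,fast++

[9, 9, 2, 4, 6, 5, 2, 0, 0, 0, 0, 0, 0, 0, 0, 0, 0, 0]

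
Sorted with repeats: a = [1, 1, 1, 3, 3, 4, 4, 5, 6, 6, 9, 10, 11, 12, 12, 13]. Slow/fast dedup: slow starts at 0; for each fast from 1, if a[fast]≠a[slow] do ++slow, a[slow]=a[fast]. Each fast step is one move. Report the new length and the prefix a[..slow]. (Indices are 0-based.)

slow=0 fast=1: a[fast]=1=a[slow] dup, fast++
slow=0 fast=2: a[fast]=1=a[slow] dup, fast++
slow=0 fast=3: a[fast]=3≠a[slow]=1 write a[1]=3, slow++,fast++
slow=1 fast=4: a[fast]=3=a[slow] dup, fast++
slow=1 fast=5: a[fast]=4≠a[slow]=3 write a[2]=4, slow++,fast++
slow=2 fast=6: a[fast]=4=a[slow] dup, fast++
slow=2 fast=7: a[fast]=5≠a[slow]=4 write a[3]=5, slow++,fast++
slow=3 fast=8: a[fast]=6≠a[slow]=5 write a[4]=6, slow++,fast++
slow=4 fast=9: a[fast]=6=a[slow] dup, fast++
slow=4 fast=10: a[fast]=9≠a[slow]=6 write a[5]=9, slow++,fast++
slow=5 fast=11: a[fast]=10≠a[slow]=9 write a[6]=10, slow++,fast++
slow=6 fast=12: a[fast]=11≠a[slow]=10 write a[7]=11, slow++,fast++
slow=7 fast=13: a[fast]=12≠a[slow]=11 write a[8]=12, slow++,fast++
slow=8 fast=14: a[fast]=12=a[slow] dup, fast++
slow=8 fast=15: a[fast]=13≠a[slow]=12 write a[9]=13, slow++,fast++

length 10; prefix = [1, 3, 4, 5, 6, 9, 10, 11, 12, 13]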